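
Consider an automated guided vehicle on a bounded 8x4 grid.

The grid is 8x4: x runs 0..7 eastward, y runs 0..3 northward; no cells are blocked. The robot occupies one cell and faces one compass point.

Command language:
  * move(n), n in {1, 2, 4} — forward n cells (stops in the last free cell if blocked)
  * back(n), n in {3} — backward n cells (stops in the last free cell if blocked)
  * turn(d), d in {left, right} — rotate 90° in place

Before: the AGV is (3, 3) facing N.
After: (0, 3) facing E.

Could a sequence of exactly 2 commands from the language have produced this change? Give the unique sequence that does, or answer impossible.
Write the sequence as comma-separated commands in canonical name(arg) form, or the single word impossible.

key: order matters: swapping turn(right) and back(3) lands elsewhere
start: (3, 3) facing N
[1] after turn(right): (3, 3) facing E
[2] after back(3): (0, 3) facing E
uniquely the one of 36 2-step routes that fits.

turn(right), back(3)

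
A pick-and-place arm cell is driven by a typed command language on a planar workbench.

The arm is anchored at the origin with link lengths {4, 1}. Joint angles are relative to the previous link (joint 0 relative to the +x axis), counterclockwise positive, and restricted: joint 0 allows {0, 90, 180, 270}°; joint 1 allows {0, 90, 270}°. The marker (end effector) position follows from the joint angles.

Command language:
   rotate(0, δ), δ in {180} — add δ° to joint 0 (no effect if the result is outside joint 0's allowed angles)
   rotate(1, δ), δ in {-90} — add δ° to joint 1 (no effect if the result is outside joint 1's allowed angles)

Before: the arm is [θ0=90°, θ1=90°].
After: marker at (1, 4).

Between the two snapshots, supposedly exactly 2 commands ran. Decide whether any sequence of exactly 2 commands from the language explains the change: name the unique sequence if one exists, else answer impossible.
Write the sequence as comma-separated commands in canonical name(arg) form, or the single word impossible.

t0: [θ0=90°, θ1=90°]
t=1 rotate(1, -90) ⇒ [θ0=90°, θ1=0°]
t=2 rotate(1, -90) ⇒ [θ0=90°, θ1=270°]
no other 2-command option fits: unique.

rotate(1, -90), rotate(1, -90)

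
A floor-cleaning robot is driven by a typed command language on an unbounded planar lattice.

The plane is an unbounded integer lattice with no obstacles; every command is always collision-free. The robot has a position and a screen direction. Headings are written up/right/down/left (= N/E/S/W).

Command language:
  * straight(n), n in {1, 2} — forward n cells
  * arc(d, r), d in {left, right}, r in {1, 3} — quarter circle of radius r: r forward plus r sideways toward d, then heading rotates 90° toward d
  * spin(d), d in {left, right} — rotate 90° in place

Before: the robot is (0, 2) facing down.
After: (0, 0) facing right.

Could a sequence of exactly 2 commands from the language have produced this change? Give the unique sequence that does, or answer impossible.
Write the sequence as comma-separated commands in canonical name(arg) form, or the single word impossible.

straight(2), spin(left)

key: order matters: swapping straight(2) and spin(left) lands elsewhere
begin: (0, 2) facing down
[1] after straight(2): (0, 0) facing down
[2] after spin(left): (0, 0) facing right
no other 2-command option fits: unique.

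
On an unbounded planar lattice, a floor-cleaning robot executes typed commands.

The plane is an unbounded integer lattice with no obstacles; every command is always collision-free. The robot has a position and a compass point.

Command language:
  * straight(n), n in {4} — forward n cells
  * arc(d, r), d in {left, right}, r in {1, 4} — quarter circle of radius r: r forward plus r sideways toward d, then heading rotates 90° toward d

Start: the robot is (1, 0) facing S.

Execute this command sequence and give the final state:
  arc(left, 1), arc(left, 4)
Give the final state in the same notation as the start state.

t0: (1, 0) facing S
step 1 (arc(left, 1)): (2, -1) facing E
step 2 (arc(left, 4)): (6, 3) facing N

(6, 3) facing N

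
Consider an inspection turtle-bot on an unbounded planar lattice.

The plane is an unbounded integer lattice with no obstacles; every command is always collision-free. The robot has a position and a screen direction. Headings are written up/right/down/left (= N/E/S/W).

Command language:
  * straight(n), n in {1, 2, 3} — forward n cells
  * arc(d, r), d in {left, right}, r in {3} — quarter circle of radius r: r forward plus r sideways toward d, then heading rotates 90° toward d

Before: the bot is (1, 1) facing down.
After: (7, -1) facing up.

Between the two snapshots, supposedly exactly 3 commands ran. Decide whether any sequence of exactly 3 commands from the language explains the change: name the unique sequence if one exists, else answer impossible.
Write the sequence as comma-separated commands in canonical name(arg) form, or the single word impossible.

straight(2), arc(left, 3), arc(left, 3)

key: order matters: swapping straight(2) and arc(left, 3) lands elsewhere
from: (1, 1) facing down
1. straight(2) → (1, -1) facing down
2. arc(left, 3) → (4, -4) facing right
3. arc(left, 3) → (7, -1) facing up
uniquely the one of 125 3-step routes that fits.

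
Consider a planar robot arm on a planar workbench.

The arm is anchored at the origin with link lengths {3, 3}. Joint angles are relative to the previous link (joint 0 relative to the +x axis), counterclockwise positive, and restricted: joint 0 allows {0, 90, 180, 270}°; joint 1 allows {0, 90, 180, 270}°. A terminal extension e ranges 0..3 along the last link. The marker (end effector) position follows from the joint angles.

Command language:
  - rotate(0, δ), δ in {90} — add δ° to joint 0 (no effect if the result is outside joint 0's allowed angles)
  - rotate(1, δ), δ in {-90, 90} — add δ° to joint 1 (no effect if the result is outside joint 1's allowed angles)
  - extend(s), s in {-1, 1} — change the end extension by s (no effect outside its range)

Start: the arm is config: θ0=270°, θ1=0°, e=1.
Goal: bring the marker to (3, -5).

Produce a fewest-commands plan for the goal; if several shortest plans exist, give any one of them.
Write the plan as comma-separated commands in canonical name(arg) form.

start: config: θ0=270°, θ1=0°, e=1
[1] after rotate(1, -90): config: θ0=270°, θ1=270°, e=1
[2] after extend(1): config: θ0=270°, θ1=270°, e=2
[3] after rotate(0, 90): config: θ0=0°, θ1=270°, e=2
nothing shorter than 3 reaches the goal.

rotate(1, -90), extend(1), rotate(0, 90)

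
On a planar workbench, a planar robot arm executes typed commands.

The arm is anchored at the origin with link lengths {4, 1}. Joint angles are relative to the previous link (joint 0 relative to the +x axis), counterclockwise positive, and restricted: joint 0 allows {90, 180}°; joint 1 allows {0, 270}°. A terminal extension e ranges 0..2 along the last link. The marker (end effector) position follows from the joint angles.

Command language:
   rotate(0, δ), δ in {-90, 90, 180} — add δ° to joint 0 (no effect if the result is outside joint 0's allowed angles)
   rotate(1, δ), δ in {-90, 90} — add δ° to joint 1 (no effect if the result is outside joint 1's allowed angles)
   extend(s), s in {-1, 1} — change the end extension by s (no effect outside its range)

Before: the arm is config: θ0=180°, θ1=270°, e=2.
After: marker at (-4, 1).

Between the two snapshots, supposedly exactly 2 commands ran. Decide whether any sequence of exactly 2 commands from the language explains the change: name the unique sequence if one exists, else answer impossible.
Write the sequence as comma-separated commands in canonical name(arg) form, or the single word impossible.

extend(-1), extend(-1)

from: config: θ0=180°, θ1=270°, e=2
t=1 extend(-1) ⇒ config: θ0=180°, θ1=270°, e=1
t=2 extend(-1) ⇒ config: θ0=180°, θ1=270°, e=0
uniquely the one of 49 2-step routes that fits.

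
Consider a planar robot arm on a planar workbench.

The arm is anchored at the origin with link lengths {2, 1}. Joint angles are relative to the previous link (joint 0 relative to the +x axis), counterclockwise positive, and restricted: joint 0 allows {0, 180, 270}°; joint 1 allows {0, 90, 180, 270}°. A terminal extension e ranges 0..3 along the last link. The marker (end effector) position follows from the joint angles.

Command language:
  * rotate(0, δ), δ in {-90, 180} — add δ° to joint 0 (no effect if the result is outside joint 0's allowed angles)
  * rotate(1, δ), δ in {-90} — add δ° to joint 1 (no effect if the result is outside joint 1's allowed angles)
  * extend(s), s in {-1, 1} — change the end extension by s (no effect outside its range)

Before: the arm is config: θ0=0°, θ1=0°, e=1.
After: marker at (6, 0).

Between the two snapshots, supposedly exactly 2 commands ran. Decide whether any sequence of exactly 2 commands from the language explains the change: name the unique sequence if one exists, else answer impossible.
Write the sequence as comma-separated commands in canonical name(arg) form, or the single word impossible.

from: config: θ0=0°, θ1=0°, e=1
1. extend(1) → config: θ0=0°, θ1=0°, e=2
2. extend(1) → config: θ0=0°, θ1=0°, e=3
all 25 alternatives checked — unique.

extend(1), extend(1)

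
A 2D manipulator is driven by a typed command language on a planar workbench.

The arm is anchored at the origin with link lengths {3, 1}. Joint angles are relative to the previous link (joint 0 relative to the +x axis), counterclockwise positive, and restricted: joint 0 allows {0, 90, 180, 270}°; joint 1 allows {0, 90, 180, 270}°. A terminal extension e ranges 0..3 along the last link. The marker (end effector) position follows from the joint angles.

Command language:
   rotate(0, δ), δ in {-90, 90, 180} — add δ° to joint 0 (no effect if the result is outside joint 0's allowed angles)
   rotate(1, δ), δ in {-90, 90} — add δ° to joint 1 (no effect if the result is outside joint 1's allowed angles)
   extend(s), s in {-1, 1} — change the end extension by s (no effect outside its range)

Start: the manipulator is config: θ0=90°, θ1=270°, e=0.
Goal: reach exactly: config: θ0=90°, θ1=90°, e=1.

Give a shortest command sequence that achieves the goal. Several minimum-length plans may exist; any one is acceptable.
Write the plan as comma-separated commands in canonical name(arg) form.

initial: config: θ0=90°, θ1=270°, e=0
t=1 rotate(1, -90) ⇒ config: θ0=90°, θ1=180°, e=0
t=2 rotate(1, -90) ⇒ config: θ0=90°, θ1=90°, e=0
t=3 extend(1) ⇒ config: θ0=90°, θ1=90°, e=1
nothing shorter than 3 reaches the goal.

rotate(1, -90), rotate(1, -90), extend(1)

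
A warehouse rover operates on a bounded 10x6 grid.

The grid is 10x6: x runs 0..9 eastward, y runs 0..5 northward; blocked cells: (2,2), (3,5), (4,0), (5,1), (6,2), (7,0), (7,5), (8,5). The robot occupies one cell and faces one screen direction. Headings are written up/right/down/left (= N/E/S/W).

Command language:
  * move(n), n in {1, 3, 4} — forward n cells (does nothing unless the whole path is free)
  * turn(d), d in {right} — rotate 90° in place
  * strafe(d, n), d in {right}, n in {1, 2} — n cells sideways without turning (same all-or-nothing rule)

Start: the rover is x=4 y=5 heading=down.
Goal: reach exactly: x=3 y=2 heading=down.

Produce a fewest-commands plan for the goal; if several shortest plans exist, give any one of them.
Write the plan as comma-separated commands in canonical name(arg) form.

move(3), strafe(right, 1)

initial: x=4 y=5 heading=down
t=1 move(3) ⇒ x=4 y=2 heading=down
t=2 strafe(right, 1) ⇒ x=3 y=2 heading=down
shorter routes all fall short; 2 is best.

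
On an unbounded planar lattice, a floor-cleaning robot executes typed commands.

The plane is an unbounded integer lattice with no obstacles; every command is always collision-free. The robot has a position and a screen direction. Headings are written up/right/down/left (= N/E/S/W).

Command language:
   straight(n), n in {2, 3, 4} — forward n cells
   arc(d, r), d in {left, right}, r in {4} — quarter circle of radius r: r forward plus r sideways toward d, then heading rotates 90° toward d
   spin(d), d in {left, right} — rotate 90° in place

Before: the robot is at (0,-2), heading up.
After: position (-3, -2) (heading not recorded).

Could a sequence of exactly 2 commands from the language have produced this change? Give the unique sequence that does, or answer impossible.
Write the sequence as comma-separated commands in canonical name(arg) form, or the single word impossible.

spin(left), straight(3)

key: running straight(3) before spin(left) would end elsewhere — order is forced
initial: at (0,-2), heading up
t=1 spin(left) ⇒ at (0,-2), heading left
t=2 straight(3) ⇒ at (-3,-2), heading left
all 49 alternatives checked — unique.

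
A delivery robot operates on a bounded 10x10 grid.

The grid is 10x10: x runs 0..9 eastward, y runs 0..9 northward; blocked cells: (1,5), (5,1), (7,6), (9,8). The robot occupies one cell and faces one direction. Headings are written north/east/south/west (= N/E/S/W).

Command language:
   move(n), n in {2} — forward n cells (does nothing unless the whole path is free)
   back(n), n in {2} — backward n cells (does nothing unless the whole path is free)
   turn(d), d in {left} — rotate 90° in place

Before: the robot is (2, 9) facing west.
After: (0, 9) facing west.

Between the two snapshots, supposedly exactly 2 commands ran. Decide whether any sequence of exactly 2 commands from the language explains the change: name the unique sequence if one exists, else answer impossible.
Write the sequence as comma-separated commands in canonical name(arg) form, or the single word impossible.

move(2), move(2)

key: heading stays W — no command in the sequence turns
initial: (2, 9) facing west
1. move(2) → (0, 9) facing west
2. move(2) → (0, 9) facing west
no rival 2-sequence matches.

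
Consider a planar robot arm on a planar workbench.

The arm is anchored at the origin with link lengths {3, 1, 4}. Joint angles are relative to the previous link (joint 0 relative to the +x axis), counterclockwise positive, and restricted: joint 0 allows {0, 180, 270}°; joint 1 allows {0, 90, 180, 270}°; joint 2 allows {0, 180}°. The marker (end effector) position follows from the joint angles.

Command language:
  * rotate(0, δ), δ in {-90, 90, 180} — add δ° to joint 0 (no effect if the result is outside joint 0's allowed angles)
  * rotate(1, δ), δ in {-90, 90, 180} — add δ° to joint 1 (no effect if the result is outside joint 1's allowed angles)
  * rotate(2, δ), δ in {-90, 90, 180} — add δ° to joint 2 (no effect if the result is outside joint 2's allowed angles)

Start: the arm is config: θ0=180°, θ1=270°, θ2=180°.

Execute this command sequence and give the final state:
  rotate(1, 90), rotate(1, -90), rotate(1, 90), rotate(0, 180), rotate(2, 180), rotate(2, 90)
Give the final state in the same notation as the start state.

initial: config: θ0=180°, θ1=270°, θ2=180°
step 1 (rotate(1, 90)): config: θ0=180°, θ1=0°, θ2=180°
step 2 (rotate(1, -90)): config: θ0=180°, θ1=270°, θ2=180°
step 3 (rotate(1, 90)): config: θ0=180°, θ1=0°, θ2=180°
step 4 (rotate(0, 180)): config: θ0=0°, θ1=0°, θ2=180°
step 5 (rotate(2, 180)): config: θ0=0°, θ1=0°, θ2=0°
step 6 (rotate(2, 90)): config: θ0=0°, θ1=0°, θ2=0°

config: θ0=0°, θ1=0°, θ2=0°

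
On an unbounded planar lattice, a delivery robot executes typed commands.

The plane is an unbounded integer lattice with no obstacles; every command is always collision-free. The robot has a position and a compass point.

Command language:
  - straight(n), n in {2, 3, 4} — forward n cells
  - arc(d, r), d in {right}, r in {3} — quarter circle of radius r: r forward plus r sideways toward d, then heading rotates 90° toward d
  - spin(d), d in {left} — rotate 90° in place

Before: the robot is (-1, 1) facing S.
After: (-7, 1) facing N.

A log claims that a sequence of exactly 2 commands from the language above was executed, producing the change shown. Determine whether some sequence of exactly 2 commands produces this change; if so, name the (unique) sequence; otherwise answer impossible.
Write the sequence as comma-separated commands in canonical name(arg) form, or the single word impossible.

arc(right, 3), arc(right, 3)

key: cell and facing (now N) both changed — the 2 commands mix motion and turning
t0: (-1, 1) facing S
t=1 arc(right, 3) ⇒ (-4, -2) facing W
t=2 arc(right, 3) ⇒ (-7, 1) facing N
no rival 2-sequence matches.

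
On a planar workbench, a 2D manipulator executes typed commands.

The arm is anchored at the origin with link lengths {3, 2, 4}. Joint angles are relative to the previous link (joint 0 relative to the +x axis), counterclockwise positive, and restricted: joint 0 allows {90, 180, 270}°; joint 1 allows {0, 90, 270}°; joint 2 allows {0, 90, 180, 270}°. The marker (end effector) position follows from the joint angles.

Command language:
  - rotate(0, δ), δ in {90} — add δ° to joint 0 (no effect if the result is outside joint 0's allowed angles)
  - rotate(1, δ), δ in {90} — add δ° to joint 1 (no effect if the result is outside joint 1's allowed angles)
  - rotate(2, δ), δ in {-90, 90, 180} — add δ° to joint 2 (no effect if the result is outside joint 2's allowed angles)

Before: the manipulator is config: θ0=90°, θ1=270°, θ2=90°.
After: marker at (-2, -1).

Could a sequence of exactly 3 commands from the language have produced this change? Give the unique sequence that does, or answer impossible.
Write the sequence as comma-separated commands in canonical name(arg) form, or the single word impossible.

from: config: θ0=90°, θ1=270°, θ2=90°
step 1 (rotate(1, 90)): config: θ0=90°, θ1=0°, θ2=90°
step 2 (rotate(1, 90)): config: θ0=90°, θ1=90°, θ2=90°
step 3 (rotate(1, 90)): config: θ0=90°, θ1=90°, θ2=90°
all 125 alternatives checked — unique.

rotate(1, 90), rotate(1, 90), rotate(1, 90)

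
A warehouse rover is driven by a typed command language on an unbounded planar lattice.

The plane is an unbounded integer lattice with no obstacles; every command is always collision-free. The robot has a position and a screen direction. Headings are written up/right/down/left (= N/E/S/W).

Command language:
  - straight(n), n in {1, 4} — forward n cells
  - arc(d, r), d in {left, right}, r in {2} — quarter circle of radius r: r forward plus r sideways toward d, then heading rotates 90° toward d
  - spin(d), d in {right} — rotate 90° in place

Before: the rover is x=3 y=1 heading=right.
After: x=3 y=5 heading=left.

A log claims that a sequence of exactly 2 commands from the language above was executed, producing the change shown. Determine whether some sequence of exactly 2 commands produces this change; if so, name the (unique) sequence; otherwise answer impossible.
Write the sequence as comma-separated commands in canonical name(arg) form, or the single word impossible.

key: cell and facing (now W) both changed — the 2 commands mix motion and turning
begin: x=3 y=1 heading=right
1. arc(left, 2) → x=5 y=3 heading=up
2. arc(left, 2) → x=3 y=5 heading=left
no rival 2-sequence matches.

arc(left, 2), arc(left, 2)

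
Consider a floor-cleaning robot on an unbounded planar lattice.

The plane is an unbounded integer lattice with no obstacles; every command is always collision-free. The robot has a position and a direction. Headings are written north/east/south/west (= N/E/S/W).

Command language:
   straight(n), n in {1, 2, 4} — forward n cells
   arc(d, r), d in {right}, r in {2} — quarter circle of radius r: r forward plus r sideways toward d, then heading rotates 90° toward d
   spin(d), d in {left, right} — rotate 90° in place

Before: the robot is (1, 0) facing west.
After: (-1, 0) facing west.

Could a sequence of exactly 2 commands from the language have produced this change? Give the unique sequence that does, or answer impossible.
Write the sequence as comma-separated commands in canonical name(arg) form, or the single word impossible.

straight(1), straight(1)

key: heading stays W — no command in the sequence turns
from: (1, 0) facing west
t=1 straight(1) ⇒ (0, 0) facing west
t=2 straight(1) ⇒ (-1, 0) facing west
no other 2-command option fits: unique.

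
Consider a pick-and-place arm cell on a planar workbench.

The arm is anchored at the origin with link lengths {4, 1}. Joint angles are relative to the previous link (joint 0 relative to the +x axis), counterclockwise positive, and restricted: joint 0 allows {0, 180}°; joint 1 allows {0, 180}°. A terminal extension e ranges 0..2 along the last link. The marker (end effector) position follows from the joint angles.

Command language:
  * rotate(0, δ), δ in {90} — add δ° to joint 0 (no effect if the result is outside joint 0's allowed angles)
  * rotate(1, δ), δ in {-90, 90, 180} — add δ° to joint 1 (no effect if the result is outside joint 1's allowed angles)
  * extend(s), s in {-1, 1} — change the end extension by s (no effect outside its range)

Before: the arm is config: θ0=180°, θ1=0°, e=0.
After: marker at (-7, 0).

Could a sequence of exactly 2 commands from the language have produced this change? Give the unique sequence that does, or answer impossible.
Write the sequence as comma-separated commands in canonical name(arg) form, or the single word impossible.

from: config: θ0=180°, θ1=0°, e=0
1. extend(1) → config: θ0=180°, θ1=0°, e=1
2. extend(1) → config: θ0=180°, θ1=0°, e=2
no rival 2-sequence matches.

extend(1), extend(1)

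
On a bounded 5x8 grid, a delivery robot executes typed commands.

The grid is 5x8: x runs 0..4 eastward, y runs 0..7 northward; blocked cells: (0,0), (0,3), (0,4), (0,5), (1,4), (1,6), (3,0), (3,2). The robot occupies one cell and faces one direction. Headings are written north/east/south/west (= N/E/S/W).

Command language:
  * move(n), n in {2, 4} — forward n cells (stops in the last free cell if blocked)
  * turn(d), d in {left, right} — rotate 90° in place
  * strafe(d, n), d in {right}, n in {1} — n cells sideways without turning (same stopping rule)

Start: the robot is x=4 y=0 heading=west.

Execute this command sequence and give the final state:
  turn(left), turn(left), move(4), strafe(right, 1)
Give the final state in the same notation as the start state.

initial: x=4 y=0 heading=west
1. turn(left) → x=4 y=0 heading=south
2. turn(left) → x=4 y=0 heading=east
3. move(4) → x=4 y=0 heading=east
4. strafe(right, 1) → x=4 y=0 heading=east

x=4 y=0 heading=east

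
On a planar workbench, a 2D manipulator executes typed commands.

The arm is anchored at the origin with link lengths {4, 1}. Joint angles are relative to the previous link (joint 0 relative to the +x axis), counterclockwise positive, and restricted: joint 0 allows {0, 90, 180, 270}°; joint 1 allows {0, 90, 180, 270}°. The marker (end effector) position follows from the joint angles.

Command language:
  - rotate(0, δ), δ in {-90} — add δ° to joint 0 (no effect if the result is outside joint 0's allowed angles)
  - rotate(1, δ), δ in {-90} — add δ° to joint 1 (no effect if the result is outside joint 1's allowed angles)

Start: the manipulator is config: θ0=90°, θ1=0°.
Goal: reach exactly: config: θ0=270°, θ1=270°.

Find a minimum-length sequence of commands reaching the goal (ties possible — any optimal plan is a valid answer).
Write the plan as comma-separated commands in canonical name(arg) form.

t0: config: θ0=90°, θ1=0°
1. rotate(0, -90) → config: θ0=0°, θ1=0°
2. rotate(0, -90) → config: θ0=270°, θ1=0°
3. rotate(1, -90) → config: θ0=270°, θ1=270°
shorter routes all fall short; 3 is best.

rotate(0, -90), rotate(0, -90), rotate(1, -90)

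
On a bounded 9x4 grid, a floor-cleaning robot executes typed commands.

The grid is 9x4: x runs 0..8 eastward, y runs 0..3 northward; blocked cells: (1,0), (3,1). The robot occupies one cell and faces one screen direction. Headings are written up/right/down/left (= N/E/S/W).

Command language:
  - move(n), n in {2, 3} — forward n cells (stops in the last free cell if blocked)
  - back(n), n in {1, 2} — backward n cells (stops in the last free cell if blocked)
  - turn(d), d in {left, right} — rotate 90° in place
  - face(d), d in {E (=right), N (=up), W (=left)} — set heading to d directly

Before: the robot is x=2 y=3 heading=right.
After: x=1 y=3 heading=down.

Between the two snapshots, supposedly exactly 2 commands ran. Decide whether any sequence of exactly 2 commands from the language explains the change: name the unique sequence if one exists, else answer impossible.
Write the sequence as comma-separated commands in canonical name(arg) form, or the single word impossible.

back(1), turn(right)

key: position moved to (1,3) AND the heading swung to S — translation plus rotation needed
begin: x=2 y=3 heading=right
1. back(1) → x=1 y=3 heading=right
2. turn(right) → x=1 y=3 heading=down
uniquely the one of 81 2-step routes that fits.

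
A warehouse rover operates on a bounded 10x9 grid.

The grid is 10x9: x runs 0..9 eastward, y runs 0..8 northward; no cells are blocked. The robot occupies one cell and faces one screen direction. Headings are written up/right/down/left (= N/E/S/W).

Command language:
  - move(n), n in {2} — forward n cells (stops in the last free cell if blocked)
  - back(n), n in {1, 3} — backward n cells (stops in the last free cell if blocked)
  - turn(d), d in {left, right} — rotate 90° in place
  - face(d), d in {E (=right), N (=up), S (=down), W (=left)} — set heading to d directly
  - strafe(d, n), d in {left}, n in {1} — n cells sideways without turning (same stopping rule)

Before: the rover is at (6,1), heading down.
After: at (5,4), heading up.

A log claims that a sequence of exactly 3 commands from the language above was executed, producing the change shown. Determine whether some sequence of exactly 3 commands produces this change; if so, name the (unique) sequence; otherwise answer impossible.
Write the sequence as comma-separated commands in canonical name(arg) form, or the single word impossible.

key: running strafe(left, 1) before back(3) would end elsewhere — order is forced
from: at (6,1), heading down
[1] after back(3): at (6,4), heading down
[2] after face(N): at (6,4), heading up
[3] after strafe(left, 1): at (5,4), heading up
no rival 3-sequence matches.

back(3), face(N), strafe(left, 1)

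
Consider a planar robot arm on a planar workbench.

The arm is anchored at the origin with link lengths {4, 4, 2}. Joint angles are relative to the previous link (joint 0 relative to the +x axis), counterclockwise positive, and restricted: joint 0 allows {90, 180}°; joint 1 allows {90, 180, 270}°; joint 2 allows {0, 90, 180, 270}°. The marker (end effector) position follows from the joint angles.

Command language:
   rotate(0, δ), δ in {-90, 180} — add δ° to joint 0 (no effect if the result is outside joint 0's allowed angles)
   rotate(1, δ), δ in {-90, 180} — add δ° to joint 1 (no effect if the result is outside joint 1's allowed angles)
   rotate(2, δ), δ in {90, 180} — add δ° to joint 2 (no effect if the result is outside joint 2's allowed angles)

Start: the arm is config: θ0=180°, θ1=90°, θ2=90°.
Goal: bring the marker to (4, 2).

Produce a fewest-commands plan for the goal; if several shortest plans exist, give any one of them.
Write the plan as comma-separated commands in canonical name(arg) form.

rotate(1, 180), rotate(0, -90), rotate(2, 180)

from: config: θ0=180°, θ1=90°, θ2=90°
step 1 (rotate(1, 180)): config: θ0=180°, θ1=270°, θ2=90°
step 2 (rotate(0, -90)): config: θ0=90°, θ1=270°, θ2=90°
step 3 (rotate(2, 180)): config: θ0=90°, θ1=270°, θ2=270°
nothing shorter than 3 reaches the goal.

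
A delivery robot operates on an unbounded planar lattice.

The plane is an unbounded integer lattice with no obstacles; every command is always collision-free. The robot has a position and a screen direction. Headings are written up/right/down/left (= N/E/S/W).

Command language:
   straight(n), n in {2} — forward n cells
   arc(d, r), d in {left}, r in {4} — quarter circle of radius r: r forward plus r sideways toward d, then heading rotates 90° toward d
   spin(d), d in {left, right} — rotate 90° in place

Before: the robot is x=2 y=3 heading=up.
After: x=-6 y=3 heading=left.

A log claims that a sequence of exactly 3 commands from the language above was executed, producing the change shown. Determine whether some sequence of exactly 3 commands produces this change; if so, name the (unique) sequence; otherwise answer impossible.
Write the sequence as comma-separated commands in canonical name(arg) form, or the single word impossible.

key: running spin(right) before arc(left, 4) would end elsewhere — order is forced
t0: x=2 y=3 heading=up
step 1 (arc(left, 4)): x=-2 y=7 heading=left
step 2 (arc(left, 4)): x=-6 y=3 heading=down
step 3 (spin(right)): x=-6 y=3 heading=left
no other 3-command option fits: unique.

arc(left, 4), arc(left, 4), spin(right)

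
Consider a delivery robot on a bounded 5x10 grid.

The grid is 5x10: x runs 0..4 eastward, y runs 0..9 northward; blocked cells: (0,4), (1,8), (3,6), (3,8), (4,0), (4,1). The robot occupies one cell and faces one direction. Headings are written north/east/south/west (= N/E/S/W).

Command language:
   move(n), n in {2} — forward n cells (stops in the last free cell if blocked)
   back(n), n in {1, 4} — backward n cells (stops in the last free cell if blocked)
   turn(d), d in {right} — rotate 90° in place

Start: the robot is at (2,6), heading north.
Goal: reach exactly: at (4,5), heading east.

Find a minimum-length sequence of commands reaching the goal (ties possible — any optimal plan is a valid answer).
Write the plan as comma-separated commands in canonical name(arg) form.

begin: at (2,6), heading north
t=1 back(1) ⇒ at (2,5), heading north
t=2 turn(right) ⇒ at (2,5), heading east
t=3 move(2) ⇒ at (4,5), heading east
nothing shorter than 3 reaches the goal.

back(1), turn(right), move(2)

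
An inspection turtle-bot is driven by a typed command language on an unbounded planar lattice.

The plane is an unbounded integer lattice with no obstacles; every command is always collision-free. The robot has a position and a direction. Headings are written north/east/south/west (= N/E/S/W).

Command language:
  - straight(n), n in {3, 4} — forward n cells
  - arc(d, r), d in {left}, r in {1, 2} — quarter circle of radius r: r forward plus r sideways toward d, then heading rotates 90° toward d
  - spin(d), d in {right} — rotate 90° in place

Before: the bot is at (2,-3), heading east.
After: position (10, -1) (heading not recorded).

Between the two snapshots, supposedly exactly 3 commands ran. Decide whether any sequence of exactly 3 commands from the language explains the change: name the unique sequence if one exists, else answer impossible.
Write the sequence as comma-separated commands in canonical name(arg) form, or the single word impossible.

straight(3), straight(3), arc(left, 2)

key: running arc(left, 2) before straight(3) would end elsewhere — order is forced
t0: at (2,-3), heading east
[1] after straight(3): at (5,-3), heading east
[2] after straight(3): at (8,-3), heading east
[3] after arc(left, 2): at (10,-1), heading north
no rival 3-sequence matches.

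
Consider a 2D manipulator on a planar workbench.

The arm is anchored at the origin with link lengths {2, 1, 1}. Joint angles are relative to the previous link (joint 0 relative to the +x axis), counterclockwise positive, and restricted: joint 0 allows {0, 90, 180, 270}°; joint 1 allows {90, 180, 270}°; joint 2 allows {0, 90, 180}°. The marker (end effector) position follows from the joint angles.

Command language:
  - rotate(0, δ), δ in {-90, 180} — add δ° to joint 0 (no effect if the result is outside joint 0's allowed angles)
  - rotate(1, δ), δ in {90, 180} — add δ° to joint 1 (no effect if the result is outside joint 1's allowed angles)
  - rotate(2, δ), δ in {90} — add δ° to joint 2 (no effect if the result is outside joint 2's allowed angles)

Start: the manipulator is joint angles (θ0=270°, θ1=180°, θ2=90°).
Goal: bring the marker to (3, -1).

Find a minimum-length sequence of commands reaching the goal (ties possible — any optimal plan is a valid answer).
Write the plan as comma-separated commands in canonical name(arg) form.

rotate(0, 180), rotate(0, -90), rotate(1, 90)

from: joint angles (θ0=270°, θ1=180°, θ2=90°)
1. rotate(0, 180) → joint angles (θ0=90°, θ1=180°, θ2=90°)
2. rotate(0, -90) → joint angles (θ0=0°, θ1=180°, θ2=90°)
3. rotate(1, 90) → joint angles (θ0=0°, θ1=270°, θ2=90°)
minimal: 3 command(s), checked below 3.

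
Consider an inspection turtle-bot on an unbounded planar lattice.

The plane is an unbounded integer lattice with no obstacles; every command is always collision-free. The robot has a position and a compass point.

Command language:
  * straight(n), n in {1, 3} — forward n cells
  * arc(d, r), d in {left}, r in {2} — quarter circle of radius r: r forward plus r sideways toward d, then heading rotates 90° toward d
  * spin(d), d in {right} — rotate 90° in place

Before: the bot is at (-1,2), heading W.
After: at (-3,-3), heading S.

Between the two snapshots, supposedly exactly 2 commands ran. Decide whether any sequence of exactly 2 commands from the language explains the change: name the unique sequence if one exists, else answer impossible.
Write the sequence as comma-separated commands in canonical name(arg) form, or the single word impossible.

key: position moved to (-3,-3) AND the heading swung to S — translation plus rotation needed
initial: at (-1,2), heading W
t=1 arc(left, 2) ⇒ at (-3,0), heading S
t=2 straight(3) ⇒ at (-3,-3), heading S
no other 2-command option fits: unique.

arc(left, 2), straight(3)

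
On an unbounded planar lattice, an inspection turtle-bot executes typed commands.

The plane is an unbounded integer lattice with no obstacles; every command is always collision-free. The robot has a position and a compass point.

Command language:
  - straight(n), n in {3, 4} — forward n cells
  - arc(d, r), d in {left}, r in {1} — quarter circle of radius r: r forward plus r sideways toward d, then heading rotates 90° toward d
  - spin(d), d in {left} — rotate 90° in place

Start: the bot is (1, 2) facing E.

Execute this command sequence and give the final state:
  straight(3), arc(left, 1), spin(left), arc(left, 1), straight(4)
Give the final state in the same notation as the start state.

(4, -2) facing S

initial: (1, 2) facing E
t=1 straight(3) ⇒ (4, 2) facing E
t=2 arc(left, 1) ⇒ (5, 3) facing N
t=3 spin(left) ⇒ (5, 3) facing W
t=4 arc(left, 1) ⇒ (4, 2) facing S
t=5 straight(4) ⇒ (4, -2) facing S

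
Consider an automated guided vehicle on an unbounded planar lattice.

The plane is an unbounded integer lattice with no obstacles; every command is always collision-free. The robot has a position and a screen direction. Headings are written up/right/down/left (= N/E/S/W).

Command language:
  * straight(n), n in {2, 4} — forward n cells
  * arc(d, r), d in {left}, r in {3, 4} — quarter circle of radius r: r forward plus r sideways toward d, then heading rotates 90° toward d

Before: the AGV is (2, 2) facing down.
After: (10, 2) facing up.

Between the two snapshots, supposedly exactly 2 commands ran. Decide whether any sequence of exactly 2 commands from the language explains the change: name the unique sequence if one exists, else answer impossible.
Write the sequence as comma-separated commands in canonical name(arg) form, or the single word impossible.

arc(left, 4), arc(left, 4)

key: cell and facing (now N) both changed — the 2 commands mix motion and turning
start: (2, 2) facing down
t=1 arc(left, 4) ⇒ (6, -2) facing right
t=2 arc(left, 4) ⇒ (10, 2) facing up
no other 2-command option fits: unique.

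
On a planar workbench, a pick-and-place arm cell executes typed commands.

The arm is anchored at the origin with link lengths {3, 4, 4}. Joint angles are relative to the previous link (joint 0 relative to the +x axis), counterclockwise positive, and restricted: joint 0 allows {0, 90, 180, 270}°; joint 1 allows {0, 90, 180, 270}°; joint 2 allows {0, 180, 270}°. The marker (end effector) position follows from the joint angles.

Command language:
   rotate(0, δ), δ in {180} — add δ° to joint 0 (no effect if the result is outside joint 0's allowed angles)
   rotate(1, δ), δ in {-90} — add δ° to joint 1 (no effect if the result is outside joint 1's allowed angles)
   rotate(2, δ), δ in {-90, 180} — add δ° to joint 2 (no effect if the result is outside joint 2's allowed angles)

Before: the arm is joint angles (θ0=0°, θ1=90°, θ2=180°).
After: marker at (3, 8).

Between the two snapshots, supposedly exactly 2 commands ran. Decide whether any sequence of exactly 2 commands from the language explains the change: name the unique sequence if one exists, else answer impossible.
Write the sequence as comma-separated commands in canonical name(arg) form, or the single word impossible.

rotate(2, -90), rotate(2, 180)

key: running rotate(2, 180) before rotate(2, -90) would end elsewhere — order is forced
t0: joint angles (θ0=0°, θ1=90°, θ2=180°)
t=1 rotate(2, -90) ⇒ joint angles (θ0=0°, θ1=90°, θ2=180°)
t=2 rotate(2, 180) ⇒ joint angles (θ0=0°, θ1=90°, θ2=0°)
all 16 alternatives checked — unique.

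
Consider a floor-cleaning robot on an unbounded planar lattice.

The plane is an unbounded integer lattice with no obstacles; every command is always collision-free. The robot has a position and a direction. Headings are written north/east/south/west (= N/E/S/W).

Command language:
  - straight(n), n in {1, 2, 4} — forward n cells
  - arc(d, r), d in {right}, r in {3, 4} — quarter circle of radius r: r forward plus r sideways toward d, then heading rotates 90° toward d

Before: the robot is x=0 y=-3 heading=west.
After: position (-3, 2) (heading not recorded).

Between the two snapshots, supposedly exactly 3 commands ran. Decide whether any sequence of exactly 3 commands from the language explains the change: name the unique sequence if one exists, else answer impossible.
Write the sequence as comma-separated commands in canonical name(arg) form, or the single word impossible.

arc(right, 3), straight(1), straight(1)

key: order matters: swapping arc(right, 3) and straight(1) lands elsewhere
initial: x=0 y=-3 heading=west
step 1 (arc(right, 3)): x=-3 y=0 heading=north
step 2 (straight(1)): x=-3 y=1 heading=north
step 3 (straight(1)): x=-3 y=2 heading=north
all 125 alternatives checked — unique.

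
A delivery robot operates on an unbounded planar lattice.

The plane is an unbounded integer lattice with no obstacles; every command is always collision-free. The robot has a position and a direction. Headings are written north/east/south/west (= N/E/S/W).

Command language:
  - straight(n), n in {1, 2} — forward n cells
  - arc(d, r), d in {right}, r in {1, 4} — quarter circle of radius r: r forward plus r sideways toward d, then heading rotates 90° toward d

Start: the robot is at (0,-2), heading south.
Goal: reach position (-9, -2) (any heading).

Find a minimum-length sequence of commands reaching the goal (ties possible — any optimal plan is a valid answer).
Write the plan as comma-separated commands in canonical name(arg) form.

start: at (0,-2), heading south
step 1 (arc(right, 4)): at (-4,-6), heading west
step 2 (straight(1)): at (-5,-6), heading west
step 3 (arc(right, 4)): at (-9,-2), heading north
no 2-step plan works, so 3 is optimal.

arc(right, 4), straight(1), arc(right, 4)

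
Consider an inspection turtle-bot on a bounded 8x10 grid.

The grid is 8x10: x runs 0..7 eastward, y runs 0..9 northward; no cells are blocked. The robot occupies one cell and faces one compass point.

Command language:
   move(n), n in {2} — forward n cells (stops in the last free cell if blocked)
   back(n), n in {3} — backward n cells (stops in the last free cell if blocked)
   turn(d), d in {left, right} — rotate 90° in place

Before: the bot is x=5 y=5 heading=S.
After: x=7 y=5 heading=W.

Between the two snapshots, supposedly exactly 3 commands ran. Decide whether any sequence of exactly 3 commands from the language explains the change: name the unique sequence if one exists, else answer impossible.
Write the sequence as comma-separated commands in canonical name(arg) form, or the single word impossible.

key: the first back(3) runs into the grid edge before its full distance
start: x=5 y=5 heading=S
1. turn(right) → x=5 y=5 heading=W
2. back(3) → x=7 y=5 heading=W
3. back(3) → x=7 y=5 heading=W
all 64 alternatives checked — unique.

turn(right), back(3), back(3)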